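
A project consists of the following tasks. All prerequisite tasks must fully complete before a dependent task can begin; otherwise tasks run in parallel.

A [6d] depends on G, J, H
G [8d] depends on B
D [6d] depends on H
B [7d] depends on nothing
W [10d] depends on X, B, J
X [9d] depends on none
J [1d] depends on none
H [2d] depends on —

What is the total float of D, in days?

13

B→G→A = 7+8+6 = 21 sets the makespan at 21 days.
The longest chain containing D totals 8 days.
So D can slip 21 − 8 = 13 days.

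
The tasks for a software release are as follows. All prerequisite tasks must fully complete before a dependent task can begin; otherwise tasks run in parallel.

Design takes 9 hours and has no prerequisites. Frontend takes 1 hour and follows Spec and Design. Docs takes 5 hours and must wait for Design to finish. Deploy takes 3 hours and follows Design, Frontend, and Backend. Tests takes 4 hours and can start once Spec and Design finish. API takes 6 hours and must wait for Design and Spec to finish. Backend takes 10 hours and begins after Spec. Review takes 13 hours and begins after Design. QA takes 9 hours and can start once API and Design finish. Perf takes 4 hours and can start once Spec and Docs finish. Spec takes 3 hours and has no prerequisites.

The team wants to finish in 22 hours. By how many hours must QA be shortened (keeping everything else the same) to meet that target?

2

Current finish: 24 hours; target: 22.
QA is on every critical path, so each hour cut from QA cuts the finish by one (this holds down to a finish of 22).
Need 24 − 22 = 2 hours off QA → QA becomes 7 hours, finish becomes 22.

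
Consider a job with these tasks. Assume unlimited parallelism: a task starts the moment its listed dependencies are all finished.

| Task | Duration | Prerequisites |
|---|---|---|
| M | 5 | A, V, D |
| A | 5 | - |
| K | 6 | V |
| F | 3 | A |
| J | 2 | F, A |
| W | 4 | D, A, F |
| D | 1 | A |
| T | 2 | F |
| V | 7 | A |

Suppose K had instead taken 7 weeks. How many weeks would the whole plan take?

19

Critical path before the change: A→V→K = 5+7+6 = 18 giving 18 weeks.
K is on the critical path; changing it to 7 makes that path 19 weeks.
That remains the longest chain; total 19 weeks.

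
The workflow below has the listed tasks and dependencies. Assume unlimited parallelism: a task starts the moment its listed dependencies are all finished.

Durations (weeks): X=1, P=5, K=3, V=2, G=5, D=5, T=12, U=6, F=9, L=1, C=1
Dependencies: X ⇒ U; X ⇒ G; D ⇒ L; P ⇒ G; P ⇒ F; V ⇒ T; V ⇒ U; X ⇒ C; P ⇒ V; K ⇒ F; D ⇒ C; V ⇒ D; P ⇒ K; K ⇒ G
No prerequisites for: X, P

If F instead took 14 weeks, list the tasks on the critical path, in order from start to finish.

P, K, F

Critical path before the change: P→V→T = 5+2+12 = 19 giving 19 weeks.
F is off the critical path — its longest chain is 17 weeks, giving 2 of slack.
Now P→K→F = 5+3+14 = 22 is longest, so the finish becomes 22 weeks.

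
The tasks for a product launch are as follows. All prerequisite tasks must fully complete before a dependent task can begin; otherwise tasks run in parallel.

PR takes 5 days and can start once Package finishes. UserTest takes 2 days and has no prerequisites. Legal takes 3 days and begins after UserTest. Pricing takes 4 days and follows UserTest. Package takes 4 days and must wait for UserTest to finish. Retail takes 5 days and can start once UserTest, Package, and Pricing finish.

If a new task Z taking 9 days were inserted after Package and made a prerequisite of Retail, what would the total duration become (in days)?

Originally the job takes 11 days.
With Z inserted, Retail now waits for max(UserTest, Package, Pricing, Z).
New critical path: UserTest→Package→Z→Retail = 2+4+9+5 = 20 ⇒ 20 days.

20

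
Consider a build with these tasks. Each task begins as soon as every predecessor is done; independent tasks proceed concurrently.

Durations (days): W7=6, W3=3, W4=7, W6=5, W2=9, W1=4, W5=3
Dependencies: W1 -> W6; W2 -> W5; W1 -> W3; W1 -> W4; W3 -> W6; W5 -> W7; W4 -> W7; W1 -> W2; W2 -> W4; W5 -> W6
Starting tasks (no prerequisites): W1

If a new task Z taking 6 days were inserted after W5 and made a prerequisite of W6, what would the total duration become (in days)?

Originally the schedule takes 26 days.
With Z inserted, W6 now waits for max(W3, W1, W5, Z).
New critical path: W1→W2→W5→Z→W6 = 4+9+3+6+5 = 27 ⇒ 27 days.

27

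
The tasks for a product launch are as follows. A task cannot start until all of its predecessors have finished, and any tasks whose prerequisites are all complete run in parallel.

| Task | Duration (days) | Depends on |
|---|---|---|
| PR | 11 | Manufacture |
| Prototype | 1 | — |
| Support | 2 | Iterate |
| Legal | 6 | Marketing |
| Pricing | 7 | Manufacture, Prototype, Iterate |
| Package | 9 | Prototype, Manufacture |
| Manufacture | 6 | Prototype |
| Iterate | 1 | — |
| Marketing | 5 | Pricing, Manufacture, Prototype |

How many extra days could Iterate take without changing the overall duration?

6

The longest chain is Prototype→Manufacture→Pricing→Marketing→Legal = 1+6+7+5+6 = 25; overall finish 25 days.
Longest path through Iterate: 19 days (earliest finish 1, latest finish 7).
Float = 25 − 19 = 6.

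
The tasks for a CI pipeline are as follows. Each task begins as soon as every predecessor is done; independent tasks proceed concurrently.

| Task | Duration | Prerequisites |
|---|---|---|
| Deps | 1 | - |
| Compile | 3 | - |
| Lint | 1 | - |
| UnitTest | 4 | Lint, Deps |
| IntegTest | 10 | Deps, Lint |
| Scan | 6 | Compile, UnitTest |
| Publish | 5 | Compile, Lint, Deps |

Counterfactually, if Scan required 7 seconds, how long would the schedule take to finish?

As given, the longest chain is Deps→UnitTest→Scan = 1+4+6 = 11, so the finish is 11 seconds.
Scan lies on that path, so at 7 seconds the path becomes 12 seconds.
The critical path is still Deps→UnitTest→Scan; finish is now 12 seconds.

12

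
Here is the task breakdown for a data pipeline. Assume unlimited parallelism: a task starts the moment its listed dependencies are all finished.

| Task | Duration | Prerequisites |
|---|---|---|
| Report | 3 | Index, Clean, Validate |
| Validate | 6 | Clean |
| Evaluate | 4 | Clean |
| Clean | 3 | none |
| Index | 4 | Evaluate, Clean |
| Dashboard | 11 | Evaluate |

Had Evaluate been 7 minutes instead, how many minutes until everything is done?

Baseline: Clean→Evaluate→Dashboard = 3+4+11 = 18 → 18 minutes.
Evaluate lies on that path, so at 7 minutes the path becomes 21 minutes.
No other chain overtakes it, so the finish is 21 minutes.

21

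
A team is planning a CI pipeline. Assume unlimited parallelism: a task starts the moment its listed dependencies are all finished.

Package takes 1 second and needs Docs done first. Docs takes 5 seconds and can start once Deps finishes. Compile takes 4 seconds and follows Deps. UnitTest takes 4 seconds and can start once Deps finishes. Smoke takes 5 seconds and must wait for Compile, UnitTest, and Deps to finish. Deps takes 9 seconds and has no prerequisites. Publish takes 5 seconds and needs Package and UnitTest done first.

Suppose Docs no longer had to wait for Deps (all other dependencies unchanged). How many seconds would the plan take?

18

With the dependency in place, Deps→Docs→Package→Publish = 9+5+1+5 = 20 sets the finish at 20 seconds.
Without Deps→Docs, Docs's earliest start moves from 9 to 0.
After: Deps→Compile→Smoke = 9+4+5 = 18 → 18 seconds.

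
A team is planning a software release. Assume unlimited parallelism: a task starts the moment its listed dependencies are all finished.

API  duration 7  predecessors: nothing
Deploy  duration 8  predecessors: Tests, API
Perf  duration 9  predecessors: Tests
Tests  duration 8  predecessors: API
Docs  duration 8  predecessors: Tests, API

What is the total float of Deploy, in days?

1

API→Tests→Perf = 7+8+9 = 24 sets the makespan at 24 days.
The longest chain containing Deploy totals 23 days.
Float = 24 − 23 = 1.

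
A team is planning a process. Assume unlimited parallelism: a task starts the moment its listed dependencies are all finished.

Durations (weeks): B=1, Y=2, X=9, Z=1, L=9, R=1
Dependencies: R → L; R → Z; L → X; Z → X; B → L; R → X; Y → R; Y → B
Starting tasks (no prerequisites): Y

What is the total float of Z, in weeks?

Critical path: Y→B→L→X = 2+1+9+9 = 21, so the finish is 21 weeks.
The longest chain containing Z totals 13 weeks.
So Z can slip 12 − 4 = 8 weeks.

8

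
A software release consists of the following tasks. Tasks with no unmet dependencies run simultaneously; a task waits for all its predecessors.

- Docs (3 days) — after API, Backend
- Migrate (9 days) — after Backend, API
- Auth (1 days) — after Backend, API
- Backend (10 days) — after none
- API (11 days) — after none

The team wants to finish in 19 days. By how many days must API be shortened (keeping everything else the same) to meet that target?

Current finish: 20 days; target: 19.
API is on every critical path, so each day cut from API cuts the finish by one (this holds down to a finish of 19).
Need 20 − 19 = 1 day off API → API becomes 10 days, finish becomes 19.

1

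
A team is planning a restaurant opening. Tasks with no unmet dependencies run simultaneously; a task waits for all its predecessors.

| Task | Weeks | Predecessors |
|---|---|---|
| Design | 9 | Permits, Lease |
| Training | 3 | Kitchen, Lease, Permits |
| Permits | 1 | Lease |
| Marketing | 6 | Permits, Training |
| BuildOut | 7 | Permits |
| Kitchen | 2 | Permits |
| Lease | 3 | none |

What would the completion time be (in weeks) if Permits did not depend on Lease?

With the dependency in place, Lease→Permits→Kitchen→Training→Marketing = 3+1+2+3+6 = 15 sets the finish at 15 weeks.
Without Lease→Permits, Permits's earliest start moves from 3 to 0.
After: Lease→Design = 3+9 = 12 → 12 weeks.

12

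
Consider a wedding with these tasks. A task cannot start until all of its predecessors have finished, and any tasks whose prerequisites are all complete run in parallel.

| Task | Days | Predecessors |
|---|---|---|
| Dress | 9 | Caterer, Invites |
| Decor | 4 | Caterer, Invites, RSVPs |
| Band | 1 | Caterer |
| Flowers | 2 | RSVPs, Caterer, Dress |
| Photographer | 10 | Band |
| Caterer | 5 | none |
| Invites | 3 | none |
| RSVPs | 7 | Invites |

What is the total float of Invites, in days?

2

Caterer→Dress→Flowers = 5+9+2 = 16 sets the makespan at 16 days.
Longest path through Invites: 14 days (earliest finish 3, latest finish 5).
So Invites can slip 5 − 3 = 2 days.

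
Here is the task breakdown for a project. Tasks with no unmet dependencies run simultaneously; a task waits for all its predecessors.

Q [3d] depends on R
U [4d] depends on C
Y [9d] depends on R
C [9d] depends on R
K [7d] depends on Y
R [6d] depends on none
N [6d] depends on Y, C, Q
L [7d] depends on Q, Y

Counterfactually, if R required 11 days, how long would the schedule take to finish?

27

Baseline: R→Y→K = 6+9+7 = 22 → 22 days.
R is on the critical path; changing it to 11 makes that path 27 days.
The critical path is still R→Y→K; finish is now 27 days.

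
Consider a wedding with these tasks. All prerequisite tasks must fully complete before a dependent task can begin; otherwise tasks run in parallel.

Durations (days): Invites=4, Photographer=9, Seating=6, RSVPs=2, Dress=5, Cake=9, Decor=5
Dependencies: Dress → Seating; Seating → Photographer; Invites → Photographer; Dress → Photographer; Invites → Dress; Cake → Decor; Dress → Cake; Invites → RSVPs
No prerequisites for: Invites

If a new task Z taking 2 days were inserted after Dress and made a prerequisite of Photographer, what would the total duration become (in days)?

Originally the schedule takes 24 days.
With Z inserted, Photographer now waits for max(Invites, Seating, Dress, Z).
New critical path: Invites→Dress→Seating→Photographer = 4+5+6+9 = 24 ⇒ 24 days.

24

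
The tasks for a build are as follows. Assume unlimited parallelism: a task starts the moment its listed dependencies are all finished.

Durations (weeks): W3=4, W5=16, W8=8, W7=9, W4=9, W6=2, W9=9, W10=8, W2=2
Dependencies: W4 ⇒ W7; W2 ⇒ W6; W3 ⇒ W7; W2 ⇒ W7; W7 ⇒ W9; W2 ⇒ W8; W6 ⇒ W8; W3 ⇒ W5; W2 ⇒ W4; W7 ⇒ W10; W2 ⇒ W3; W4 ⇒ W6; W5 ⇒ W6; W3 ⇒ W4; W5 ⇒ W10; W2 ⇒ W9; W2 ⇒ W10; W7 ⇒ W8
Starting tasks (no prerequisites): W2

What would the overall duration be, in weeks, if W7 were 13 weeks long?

Baseline: W2→W3→W4→W7→W9 = 2+4+9+9+9 = 33 → 33 weeks.
Since W7 is critical, the +4 change carries straight to that chain (now 37 weeks).
The critical path is still W2→W3→W4→W7→W9; finish is now 37 weeks.

37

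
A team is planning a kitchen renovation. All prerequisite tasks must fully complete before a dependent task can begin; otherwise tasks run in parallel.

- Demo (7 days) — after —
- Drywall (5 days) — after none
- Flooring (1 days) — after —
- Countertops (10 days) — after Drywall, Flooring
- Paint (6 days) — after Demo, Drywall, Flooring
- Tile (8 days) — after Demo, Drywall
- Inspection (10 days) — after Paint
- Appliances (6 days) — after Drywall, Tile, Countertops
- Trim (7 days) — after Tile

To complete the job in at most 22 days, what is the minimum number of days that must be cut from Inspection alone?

Current finish: 23 days; target: 22.
Inspection is on every critical path, so each day cut from Inspection cuts the finish by one (this holds down to a finish of 22).
Need 23 − 22 = 1 day off Inspection → Inspection becomes 9 days, finish becomes 22.

1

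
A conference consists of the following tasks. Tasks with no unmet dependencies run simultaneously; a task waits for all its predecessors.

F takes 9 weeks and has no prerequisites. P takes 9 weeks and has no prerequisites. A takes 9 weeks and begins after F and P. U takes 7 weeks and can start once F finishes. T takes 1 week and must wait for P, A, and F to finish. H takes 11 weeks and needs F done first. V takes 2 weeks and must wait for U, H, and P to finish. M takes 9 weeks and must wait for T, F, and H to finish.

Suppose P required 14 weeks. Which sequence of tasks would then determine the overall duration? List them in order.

P, A, T, M

Critical path before the change: F→H→M = 9+11+9 = 29 giving 29 weeks.
P has 1 week of float (longest path through it is 28).
New critical path: P→A→T→M = 14+9+1+9 = 33 ⇒ 33 weeks.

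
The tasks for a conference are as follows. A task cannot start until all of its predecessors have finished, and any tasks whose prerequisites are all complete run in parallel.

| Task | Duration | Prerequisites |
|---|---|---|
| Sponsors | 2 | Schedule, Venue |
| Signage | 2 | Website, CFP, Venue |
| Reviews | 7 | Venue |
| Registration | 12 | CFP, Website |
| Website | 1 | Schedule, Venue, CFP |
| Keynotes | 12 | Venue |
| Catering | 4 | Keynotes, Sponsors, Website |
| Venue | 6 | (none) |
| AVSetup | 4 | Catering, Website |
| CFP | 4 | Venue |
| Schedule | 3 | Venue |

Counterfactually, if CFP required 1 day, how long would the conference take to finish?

26

As given, the longest chain is Venue→Keynotes→Catering→AVSetup = 6+12+4+4 = 26, so the finish is 26 days.
The longest path through CFP is only 23 days, so CFP has float 3.
That remains the longest chain; total 26 days.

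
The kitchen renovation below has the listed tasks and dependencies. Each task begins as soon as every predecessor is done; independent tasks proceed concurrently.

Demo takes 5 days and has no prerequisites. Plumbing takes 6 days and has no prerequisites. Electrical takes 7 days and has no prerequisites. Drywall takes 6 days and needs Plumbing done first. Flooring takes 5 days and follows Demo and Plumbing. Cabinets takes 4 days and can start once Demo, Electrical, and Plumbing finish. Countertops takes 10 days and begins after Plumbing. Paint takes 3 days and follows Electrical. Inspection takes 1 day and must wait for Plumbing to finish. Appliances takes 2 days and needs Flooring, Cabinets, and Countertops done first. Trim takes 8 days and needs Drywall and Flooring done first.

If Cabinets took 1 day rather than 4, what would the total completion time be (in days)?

The binding path is Plumbing→Drywall→Trim = 6+6+8 = 20; finish at 20 days.
Cabinets is off the critical path — its longest chain is 13 days, giving 7 of slack.
The critical path is still Plumbing→Drywall→Trim; finish is now 20 days.

20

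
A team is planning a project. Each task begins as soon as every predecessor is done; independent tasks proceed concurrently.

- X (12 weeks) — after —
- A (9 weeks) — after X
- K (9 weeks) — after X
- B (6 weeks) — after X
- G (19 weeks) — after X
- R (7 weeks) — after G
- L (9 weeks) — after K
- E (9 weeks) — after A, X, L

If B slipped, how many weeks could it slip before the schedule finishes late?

21

Critical path: X→K→L→E = 12+9+9+9 = 39, so the finish is 39 weeks.
B finishes as early as 18 and must finish by 39.
Slack of B = 33 − 12 = 21 weeks.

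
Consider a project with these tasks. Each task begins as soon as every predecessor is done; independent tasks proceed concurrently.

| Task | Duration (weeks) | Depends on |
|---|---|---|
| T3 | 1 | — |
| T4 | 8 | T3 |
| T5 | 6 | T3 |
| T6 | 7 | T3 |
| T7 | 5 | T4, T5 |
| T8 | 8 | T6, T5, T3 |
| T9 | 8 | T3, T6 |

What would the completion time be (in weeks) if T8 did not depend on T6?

16

Original critical path: T3→T6→T8 = 1+7+8 = 16 ⇒ 16 weeks.
Without T6→T8, T8's earliest start moves from 8 to 7.
After: T3→T6→T9 = 1+7+8 = 16 → 16 weeks.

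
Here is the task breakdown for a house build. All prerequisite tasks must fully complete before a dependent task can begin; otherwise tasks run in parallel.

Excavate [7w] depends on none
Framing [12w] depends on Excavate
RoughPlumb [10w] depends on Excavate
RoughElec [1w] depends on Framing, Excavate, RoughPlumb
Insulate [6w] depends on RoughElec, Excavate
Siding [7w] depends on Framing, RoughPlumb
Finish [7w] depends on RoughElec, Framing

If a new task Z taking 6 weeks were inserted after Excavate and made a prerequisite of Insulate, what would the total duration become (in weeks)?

Originally the house build takes 27 weeks.
With Z inserted, Insulate now waits for max(RoughElec, Excavate, Z).
New critical path: Excavate→Framing→RoughElec→Finish = 7+12+1+7 = 27 ⇒ 27 weeks.

27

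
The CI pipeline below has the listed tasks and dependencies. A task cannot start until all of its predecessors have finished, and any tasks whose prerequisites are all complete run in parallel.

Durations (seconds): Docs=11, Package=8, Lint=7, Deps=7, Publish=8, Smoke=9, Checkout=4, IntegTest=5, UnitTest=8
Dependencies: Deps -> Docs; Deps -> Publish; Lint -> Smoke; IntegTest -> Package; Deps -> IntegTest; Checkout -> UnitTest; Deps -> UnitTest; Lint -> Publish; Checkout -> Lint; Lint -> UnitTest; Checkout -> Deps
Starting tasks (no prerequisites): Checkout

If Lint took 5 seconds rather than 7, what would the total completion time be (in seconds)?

As given, the longest chain is Checkout→Deps→IntegTest→Package = 4+7+5+8 = 24, so the finish is 24 seconds.
The longest path through Lint is only 20 seconds, so Lint has float 4.
The critical path is still Checkout→Deps→IntegTest→Package; finish is now 24 seconds.

24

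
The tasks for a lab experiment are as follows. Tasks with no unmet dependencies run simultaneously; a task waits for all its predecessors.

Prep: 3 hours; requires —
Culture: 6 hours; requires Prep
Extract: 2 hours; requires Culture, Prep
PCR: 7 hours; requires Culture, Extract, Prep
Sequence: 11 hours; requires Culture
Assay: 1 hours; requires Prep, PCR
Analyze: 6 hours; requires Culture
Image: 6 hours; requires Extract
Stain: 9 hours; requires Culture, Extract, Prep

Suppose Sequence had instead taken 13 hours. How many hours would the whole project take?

Critical path before the change: Prep→Culture→Sequence = 3+6+11 = 20 giving 20 hours.
Sequence is on the critical path; changing it to 13 makes that path 22 hours.
No other chain overtakes it, so the finish is 22 hours.

22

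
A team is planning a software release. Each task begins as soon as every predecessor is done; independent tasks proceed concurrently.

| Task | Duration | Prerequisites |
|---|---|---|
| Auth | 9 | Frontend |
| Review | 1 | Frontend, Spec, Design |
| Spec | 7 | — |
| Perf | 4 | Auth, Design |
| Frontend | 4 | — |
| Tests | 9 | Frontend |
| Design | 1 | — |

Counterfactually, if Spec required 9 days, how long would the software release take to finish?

The binding path is Frontend→Auth→Perf = 4+9+4 = 17; finish at 17 days.
Spec is off the critical path — its longest chain is 8 days, giving 9 of slack.
That remains the longest chain; total 17 days.

17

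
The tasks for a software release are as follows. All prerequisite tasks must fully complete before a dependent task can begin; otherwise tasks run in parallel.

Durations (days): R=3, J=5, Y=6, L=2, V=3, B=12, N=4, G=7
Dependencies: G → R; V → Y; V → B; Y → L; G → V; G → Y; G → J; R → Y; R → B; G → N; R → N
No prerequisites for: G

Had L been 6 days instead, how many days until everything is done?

22

Baseline: G→R→B = 7+3+12 = 22 → 22 days.
The longest path through L is only 18 days, so L has float 4.
The binding chain switches to G→R→Y→L = 7+3+6+6 = 22; finish 22 days.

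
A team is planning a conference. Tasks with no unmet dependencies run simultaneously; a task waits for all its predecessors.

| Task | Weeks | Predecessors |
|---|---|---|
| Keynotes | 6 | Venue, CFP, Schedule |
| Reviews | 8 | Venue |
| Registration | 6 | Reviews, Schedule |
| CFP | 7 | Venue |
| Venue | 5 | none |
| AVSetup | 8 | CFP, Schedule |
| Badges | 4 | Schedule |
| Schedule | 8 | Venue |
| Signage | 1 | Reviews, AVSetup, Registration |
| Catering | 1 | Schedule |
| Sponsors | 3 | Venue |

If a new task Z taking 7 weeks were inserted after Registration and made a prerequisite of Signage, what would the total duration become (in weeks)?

Originally the conference takes 22 weeks.
With Z inserted, Signage now waits for max(Reviews, AVSetup, Registration, Z).
New critical path: Venue→Reviews→Registration→Z→Signage = 5+8+6+7+1 = 27 ⇒ 27 weeks.

27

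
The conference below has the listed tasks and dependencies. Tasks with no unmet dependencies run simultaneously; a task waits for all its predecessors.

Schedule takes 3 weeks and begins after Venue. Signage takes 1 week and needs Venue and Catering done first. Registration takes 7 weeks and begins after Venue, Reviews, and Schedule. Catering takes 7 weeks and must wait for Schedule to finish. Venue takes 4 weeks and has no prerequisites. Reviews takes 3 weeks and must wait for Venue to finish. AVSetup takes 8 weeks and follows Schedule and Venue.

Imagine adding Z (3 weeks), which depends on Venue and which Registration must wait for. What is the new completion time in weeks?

Originally the schedule takes 15 weeks.
With Z inserted, Registration now waits for max(Venue, Reviews, Schedule, Z).
New critical path: Venue→Schedule→Catering→Signage = 4+3+7+1 = 15 ⇒ 15 weeks.

15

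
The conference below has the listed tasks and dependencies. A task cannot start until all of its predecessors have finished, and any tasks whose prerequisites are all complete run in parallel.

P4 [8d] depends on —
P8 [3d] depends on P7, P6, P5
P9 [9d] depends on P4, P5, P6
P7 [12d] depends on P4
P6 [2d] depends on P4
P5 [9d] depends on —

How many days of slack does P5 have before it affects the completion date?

5

Critical path: P4→P7→P8 = 8+12+3 = 23, so the finish is 23 days.
The longest chain containing P5 totals 18 days.
Slack of P5 = 5 − 0 = 5 days.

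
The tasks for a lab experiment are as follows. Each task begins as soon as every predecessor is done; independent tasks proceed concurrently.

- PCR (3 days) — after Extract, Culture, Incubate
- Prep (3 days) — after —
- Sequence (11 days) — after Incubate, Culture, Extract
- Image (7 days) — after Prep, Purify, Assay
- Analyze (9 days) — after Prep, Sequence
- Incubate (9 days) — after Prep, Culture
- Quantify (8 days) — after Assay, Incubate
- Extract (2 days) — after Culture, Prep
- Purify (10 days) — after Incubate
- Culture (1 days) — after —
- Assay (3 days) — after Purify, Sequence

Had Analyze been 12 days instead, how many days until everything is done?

35

Baseline: Prep→Incubate→Sequence→Assay→Quantify = 3+9+11+3+8 = 34 → 34 days.
The longest path through Analyze is only 32 days, so Analyze has float 2.
The binding chain switches to Prep→Incubate→Sequence→Analyze = 3+9+11+12 = 35; finish 35 days.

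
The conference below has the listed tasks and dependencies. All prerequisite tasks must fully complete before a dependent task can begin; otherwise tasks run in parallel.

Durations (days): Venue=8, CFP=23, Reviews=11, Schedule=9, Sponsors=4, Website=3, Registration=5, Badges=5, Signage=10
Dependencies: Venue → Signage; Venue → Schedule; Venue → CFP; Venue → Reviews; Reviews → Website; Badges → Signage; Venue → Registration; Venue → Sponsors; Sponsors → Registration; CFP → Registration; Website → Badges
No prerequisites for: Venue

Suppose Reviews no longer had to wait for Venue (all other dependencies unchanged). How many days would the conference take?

36

Before: longest chain Venue→Reviews→Website→Badges→Signage = 8+11+3+5+10 = 37, finish 37.
Without Venue→Reviews, Reviews's earliest start moves from 8 to 0.
After: Venue→CFP→Registration = 8+23+5 = 36 → 36 days.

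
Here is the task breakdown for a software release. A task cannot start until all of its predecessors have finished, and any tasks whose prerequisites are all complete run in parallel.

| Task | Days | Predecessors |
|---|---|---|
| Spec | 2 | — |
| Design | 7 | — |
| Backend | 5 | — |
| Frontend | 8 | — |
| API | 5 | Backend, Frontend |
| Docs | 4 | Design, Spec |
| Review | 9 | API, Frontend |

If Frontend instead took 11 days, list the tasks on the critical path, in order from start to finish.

Frontend, API, Review

Baseline: Frontend→API→Review = 8+5+9 = 22 → 22 days.
Frontend lies on that path, so at 11 days the path becomes 25 days.
The critical path is still Frontend→API→Review; finish is now 25 days.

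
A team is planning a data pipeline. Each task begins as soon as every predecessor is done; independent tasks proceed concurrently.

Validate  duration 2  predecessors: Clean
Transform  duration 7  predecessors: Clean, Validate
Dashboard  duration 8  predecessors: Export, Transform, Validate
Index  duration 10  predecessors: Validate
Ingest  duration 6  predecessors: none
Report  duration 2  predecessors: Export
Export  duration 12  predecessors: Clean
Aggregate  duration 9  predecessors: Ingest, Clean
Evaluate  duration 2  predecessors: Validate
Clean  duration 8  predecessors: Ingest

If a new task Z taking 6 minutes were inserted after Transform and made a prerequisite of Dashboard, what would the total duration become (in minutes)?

37

Originally the job takes 34 minutes.
With Z inserted, Dashboard now waits for max(Export, Transform, Validate, Z).
New critical path: Ingest→Clean→Validate→Transform→Z→Dashboard = 6+8+2+7+6+8 = 37 ⇒ 37 minutes.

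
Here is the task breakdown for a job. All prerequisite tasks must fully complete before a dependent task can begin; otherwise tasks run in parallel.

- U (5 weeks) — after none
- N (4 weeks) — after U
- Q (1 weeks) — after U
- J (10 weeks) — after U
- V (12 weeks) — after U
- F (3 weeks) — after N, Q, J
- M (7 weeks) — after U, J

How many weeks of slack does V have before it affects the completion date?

5

Critical path: U→J→M = 5+10+7 = 22, so the finish is 22 weeks.
Longest path through V: 17 weeks (earliest finish 17, latest finish 22).
Slack of V = 10 − 5 = 5 weeks.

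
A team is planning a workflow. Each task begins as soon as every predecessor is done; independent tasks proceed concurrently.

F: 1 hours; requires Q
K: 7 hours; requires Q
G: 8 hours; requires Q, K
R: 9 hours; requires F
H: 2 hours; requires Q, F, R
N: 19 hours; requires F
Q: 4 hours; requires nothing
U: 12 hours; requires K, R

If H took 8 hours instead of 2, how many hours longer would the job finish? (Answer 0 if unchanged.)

The binding path is Q→F→R→U = 4+1+9+12 = 26; finish at 26 hours.
H has 10 hours of float (longest path through it is 16).
The critical path is still Q→F→R→U; finish is now 26 hours.
Change in finish: 26 − 26 = +0 hours.

0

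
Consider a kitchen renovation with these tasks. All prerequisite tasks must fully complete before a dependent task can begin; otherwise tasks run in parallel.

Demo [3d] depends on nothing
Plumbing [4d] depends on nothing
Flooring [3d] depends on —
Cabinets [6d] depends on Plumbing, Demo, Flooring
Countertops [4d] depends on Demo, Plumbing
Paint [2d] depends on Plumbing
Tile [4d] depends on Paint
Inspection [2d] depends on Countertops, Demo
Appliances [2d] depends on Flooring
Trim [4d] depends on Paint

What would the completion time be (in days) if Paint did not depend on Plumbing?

10

With the dependency in place, Plumbing→Cabinets = 4+6 = 10 sets the finish at 10 days.
Without Plumbing→Paint, Paint's earliest start moves from 4 to 0.
The longest chain is now Plumbing→Cabinets = 4+6 = 10, so the project takes 10 days.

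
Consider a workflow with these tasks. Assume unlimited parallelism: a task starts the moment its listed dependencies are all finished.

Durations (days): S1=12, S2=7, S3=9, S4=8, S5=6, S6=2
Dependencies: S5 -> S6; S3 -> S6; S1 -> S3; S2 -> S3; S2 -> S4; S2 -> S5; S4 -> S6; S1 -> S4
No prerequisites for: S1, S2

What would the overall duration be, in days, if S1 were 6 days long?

18

Critical path before the change: S1→S3→S6 = 12+9+2 = 23 giving 23 days.
S1 lies on that path, so at 6 days the path becomes 17 days.
Now S2→S3→S6 = 7+9+2 = 18 is longest, so the finish becomes 18 days.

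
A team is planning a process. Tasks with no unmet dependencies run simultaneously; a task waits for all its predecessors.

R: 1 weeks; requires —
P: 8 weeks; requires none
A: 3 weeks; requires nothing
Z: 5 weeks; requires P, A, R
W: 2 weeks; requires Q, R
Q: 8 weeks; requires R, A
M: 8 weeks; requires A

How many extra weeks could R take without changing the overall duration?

2

The longest chain is A→Q→W = 3+8+2 = 13; overall finish 13 weeks.
The longest chain containing R totals 11 weeks.
So R can slip 3 − 1 = 2 weeks.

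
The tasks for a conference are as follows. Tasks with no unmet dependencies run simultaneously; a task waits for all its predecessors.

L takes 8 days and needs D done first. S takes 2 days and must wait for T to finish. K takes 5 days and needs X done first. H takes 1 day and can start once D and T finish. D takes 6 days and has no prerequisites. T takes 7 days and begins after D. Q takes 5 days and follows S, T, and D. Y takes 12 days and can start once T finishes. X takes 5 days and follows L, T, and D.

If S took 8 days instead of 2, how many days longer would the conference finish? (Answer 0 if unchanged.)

Critical path before the change: D→T→Y = 6+7+12 = 25 giving 25 days.
S has 5 days of float (longest path through it is 20).
New critical path: D→T→S→Q = 6+7+8+5 = 26 ⇒ 26 days.
Change in finish: 26 − 25 = +1 days.

1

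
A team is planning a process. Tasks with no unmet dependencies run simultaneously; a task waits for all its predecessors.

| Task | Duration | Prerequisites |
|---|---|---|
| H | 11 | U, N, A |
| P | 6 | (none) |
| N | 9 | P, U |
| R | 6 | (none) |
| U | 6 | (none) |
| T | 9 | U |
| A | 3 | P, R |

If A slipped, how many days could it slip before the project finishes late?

6

The longest chain is P→N→H = 6+9+11 = 26; overall finish 26 days.
The longest chain containing A totals 20 days.
Float = 26 − 20 = 6.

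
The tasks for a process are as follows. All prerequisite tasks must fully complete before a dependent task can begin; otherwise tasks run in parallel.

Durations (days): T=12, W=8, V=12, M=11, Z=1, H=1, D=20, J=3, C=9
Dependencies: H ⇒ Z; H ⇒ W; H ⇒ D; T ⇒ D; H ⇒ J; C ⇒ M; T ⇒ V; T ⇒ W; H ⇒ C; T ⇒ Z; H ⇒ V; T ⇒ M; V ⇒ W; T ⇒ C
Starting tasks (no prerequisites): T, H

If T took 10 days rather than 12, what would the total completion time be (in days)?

The binding path is T→V→W = 12+12+8 = 32; finish at 32 days.
Since T is critical, the -2 change carries straight to that chain (now 30 days).
That remains the longest chain; total 30 days.

30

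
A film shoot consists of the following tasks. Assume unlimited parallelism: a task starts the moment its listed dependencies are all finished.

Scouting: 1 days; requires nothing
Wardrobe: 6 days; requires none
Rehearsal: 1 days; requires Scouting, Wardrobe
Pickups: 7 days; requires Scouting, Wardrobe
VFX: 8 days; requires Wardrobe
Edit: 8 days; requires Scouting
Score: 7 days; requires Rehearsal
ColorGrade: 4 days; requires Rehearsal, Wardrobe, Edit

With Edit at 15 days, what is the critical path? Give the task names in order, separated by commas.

Actual critical path: Wardrobe→Rehearsal→Score = 6+1+7 = 14 ⇒ 14 days.
Edit is off the critical path — its longest chain is 13 days, giving 1 of slack.
The binding chain switches to Scouting→Edit→ColorGrade = 1+15+4 = 20; finish 20 days.

Scouting, Edit, ColorGrade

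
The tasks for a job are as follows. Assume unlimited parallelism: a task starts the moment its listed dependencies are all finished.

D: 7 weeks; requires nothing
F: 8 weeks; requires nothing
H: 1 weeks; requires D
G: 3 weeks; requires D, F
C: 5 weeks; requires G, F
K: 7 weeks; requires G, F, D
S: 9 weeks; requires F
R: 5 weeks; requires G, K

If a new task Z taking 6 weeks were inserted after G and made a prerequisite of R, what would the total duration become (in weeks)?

Originally the job takes 23 weeks.
With Z inserted, R now waits for max(G, K, Z).
New critical path: F→G→K→R = 8+3+7+5 = 23 ⇒ 23 weeks.

23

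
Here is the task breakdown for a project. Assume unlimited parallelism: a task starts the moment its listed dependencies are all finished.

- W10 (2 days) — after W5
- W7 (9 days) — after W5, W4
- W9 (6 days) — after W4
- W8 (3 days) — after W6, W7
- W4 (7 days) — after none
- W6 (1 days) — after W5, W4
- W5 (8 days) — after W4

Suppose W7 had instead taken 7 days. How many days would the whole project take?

25

Critical path before the change: W4→W5→W7→W8 = 7+8+9+3 = 27 giving 27 days.
W7 is on the critical path; changing it to 7 makes that path 25 days.
The critical path is still W4→W5→W7→W8; finish is now 25 days.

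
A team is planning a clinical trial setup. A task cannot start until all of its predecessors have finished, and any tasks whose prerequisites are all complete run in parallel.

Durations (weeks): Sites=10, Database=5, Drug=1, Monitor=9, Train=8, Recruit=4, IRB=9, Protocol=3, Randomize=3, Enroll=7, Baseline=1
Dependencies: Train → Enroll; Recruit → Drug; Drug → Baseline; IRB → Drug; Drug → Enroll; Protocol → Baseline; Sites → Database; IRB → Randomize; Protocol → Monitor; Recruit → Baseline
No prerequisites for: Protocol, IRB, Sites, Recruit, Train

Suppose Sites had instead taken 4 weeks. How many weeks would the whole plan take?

Critical path before the change: IRB→Drug→Enroll = 9+1+7 = 17 giving 17 weeks.
The longest path through Sites is only 15 weeks, so Sites has float 2.
That remains the longest chain; total 17 weeks.

17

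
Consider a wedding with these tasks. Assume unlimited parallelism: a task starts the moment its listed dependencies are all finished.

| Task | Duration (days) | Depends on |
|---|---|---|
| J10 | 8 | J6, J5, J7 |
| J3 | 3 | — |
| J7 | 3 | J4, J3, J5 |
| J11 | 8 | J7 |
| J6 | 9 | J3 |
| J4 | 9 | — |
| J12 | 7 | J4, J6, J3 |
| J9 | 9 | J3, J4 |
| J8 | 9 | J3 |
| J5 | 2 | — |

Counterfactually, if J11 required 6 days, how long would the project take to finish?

Actual critical path: J4→J7→J11 = 9+3+8 = 20 ⇒ 20 days.
J11 is on the critical path; changing it to 6 makes that path 18 days.
The binding chain switches to J3→J6→J10 = 3+9+8 = 20; finish 20 days.

20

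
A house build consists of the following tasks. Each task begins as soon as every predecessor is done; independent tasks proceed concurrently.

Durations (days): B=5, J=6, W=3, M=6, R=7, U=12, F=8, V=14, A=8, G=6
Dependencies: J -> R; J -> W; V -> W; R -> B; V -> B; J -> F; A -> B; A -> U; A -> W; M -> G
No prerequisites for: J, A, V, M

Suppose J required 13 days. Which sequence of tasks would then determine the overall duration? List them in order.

J, R, B

Critical path before the change: A→U = 8+12 = 20 giving 20 days.
J is off the critical path — its longest chain is 18 days, giving 2 of slack.
New critical path: J→R→B = 13+7+5 = 25 ⇒ 25 days.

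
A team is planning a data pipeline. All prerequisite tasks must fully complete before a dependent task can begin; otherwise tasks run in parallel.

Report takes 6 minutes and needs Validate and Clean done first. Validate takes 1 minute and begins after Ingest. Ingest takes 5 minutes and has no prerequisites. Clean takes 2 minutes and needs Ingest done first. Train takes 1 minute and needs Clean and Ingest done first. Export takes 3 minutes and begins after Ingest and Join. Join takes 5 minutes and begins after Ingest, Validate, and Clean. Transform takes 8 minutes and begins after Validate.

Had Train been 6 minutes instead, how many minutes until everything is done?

As given, the longest chain is Ingest→Clean→Join→Export = 5+2+5+3 = 15, so the finish is 15 minutes.
Train has 7 minutes of float (longest path through it is 8).
That remains the longest chain; total 15 minutes.

15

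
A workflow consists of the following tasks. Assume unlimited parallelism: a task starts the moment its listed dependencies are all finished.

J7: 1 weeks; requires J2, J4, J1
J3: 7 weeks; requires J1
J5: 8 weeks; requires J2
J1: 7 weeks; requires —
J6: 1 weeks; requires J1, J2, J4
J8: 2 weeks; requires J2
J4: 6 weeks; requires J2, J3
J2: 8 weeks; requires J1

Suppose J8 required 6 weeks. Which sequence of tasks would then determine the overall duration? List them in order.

As given, the longest chain is J1→J2→J5 = 7+8+8 = 23, so the finish is 23 weeks.
The longest path through J8 is only 17 weeks, so J8 has float 6.
The critical path is still J1→J2→J5; finish is now 23 weeks.

J1, J2, J5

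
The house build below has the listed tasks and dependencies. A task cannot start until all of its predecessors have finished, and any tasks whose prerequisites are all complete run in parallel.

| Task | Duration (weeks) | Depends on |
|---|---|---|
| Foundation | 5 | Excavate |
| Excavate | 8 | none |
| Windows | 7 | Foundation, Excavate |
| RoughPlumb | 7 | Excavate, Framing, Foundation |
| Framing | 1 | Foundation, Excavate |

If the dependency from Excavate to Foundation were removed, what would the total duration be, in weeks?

16

Original critical path: Excavate→Foundation→Framing→RoughPlumb = 8+5+1+7 = 21 ⇒ 21 weeks.
Without Excavate→Foundation, Foundation's earliest start moves from 8 to 0.
The longest chain is now Excavate→Framing→RoughPlumb = 8+1+7 = 16, so the plan takes 16 weeks.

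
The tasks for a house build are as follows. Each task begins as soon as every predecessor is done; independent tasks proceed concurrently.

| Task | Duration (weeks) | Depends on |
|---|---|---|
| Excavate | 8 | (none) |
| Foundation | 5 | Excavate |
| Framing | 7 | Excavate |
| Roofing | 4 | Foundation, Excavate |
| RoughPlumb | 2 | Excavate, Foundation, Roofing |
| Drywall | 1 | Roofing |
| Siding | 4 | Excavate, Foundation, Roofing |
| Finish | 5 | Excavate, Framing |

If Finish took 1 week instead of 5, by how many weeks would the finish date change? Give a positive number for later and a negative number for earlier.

0

As given, the longest chain is Excavate→Foundation→Roofing→Siding = 8+5+4+4 = 21, so the finish is 21 weeks.
Finish is off the critical path — its longest chain is 20 weeks, giving 1 of slack.
That remains the longest chain; total 21 weeks.
Change in finish: 21 − 21 = +0 weeks.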